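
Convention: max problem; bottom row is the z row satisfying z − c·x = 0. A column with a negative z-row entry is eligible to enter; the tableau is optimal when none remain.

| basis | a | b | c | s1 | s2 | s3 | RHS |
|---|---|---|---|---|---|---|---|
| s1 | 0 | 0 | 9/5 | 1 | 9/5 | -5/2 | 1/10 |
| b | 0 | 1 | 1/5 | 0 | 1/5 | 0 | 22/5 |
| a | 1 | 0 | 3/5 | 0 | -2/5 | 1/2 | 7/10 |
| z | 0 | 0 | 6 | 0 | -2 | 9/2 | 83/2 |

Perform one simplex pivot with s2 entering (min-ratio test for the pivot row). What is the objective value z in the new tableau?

749/18

Ratio test on column s2 — row 1: (1/10)/(9/5) = 1/18; row 2: (22/5)/(1/5) = 22; row 3: entry -2/5 ≤ 0. Minimum is 1/18 at row 1 (s1 leaves); pivot element 9/5.
Pivot on row 1; the z-row RHS becomes 83/2 − (-2)·(1/18) = 749/18.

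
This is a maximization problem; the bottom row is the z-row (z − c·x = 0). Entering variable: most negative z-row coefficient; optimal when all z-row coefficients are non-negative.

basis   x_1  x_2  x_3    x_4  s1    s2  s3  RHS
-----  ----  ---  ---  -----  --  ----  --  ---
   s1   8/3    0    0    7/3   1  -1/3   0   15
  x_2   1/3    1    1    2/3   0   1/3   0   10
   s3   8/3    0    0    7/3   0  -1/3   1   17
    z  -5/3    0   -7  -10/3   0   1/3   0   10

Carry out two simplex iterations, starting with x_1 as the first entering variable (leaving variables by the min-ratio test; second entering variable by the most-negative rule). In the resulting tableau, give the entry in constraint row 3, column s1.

Ratio test on column x_1 — row 1: 15/(8/3) = 45/8; row 2: 10/(1/3) = 30; row 3: 17/(8/3) = 51/8. Minimum is 45/8 at row 1 (s1 leaves); pivot element 8/3.
Divide row 1 by 8/3; eliminate column x_1 from the other rows.
Second iteration: most negative z-row entry is -7 in column x_3, so x_3 enters.
Ratio test on column x_3 — row 1: entry 0 ≤ 0; row 2: (65/8)/1 = 65/8; row 3: entry 0 ≤ 0. Minimum is 65/8 at row 2 (x_2 leaves); pivot element 1.
Divide row 2 by 1; eliminate column x_3 from the other rows.
After both pivots, the entry at constraint row 3, column s1 is -1.

-1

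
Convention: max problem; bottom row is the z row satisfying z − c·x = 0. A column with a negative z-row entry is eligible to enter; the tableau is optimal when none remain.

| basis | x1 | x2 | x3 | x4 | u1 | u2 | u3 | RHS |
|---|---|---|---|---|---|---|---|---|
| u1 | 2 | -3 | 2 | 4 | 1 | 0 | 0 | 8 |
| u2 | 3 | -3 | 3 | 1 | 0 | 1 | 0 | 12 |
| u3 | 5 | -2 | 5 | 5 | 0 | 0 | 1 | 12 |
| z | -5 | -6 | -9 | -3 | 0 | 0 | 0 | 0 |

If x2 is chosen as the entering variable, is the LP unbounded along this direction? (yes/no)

Every constraint-row entry in column x2 is ≤ 0, so increasing x2 is unbounded.

yes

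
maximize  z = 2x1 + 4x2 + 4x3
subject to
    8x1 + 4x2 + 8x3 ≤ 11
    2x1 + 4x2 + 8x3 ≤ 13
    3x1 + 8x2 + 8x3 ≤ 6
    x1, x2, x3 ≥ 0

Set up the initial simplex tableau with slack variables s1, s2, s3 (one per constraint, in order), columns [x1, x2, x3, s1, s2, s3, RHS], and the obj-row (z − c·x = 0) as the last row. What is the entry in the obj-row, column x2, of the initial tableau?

-4

The obj-row carries the negated objective coefficients: the x2 entry is -4.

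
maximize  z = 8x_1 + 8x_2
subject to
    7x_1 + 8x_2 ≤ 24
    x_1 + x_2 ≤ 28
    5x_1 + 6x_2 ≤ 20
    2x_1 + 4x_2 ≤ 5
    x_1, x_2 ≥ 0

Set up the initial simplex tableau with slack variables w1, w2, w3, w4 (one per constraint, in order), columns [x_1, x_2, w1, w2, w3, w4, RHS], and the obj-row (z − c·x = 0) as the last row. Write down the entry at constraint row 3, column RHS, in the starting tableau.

20

The RHS of constraint 3 is b_3 = 20.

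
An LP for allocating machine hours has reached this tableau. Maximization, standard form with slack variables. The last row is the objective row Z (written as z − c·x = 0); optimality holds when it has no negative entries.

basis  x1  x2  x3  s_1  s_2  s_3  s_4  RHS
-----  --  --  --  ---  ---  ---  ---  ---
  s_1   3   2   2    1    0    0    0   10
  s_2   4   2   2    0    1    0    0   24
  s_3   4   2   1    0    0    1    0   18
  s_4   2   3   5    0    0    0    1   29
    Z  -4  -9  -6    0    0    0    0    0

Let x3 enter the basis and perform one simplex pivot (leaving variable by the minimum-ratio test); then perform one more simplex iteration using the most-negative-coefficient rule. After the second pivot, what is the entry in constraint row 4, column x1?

Ratio test on column x3 — row 1: 10/2 = 5; row 2: 24/2 = 12; row 3: 18/1 = 18; row 4: 29/5 = 29/5. Minimum is 5 at row 1 (s_1 leaves); pivot element 2.
Divide row 1 by 2; eliminate column x3 from the other rows.
Second iteration: most negative Z-row entry is -3 in column x2, so x2 enters.
Ratio test on column x2 — row 1: 5/1 = 5; row 2: entry 0 ≤ 0; row 3: 13/1 = 13; row 4: entry -2 ≤ 0. Minimum is 5 at row 1 (x3 leaves); pivot element 1.
Divide row 1 by 1; eliminate column x2 from the other rows.
After both pivots, the entry at constraint row 4, column x1 is -5/2.

-5/2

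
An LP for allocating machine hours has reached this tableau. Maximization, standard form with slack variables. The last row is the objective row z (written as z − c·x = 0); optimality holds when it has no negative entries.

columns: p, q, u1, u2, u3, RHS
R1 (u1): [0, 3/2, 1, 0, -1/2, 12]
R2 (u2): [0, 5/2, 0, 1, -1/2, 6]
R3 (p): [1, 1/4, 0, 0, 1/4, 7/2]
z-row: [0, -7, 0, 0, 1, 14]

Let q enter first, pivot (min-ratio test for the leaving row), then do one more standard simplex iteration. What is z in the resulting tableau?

Ratio test on column q — row 1: 12/(3/2) = 8; row 2: 6/(5/2) = 12/5; row 3: (7/2)/(1/4) = 14. Minimum is 12/5 at row 2 (u2 leaves); pivot element 5/2.
Pivot on row 2; the z-row RHS becomes 14 − (-7)·(12/5) = 154/5.
Next entering variable (most negative z-row entry -2/5): u3.
Ratio test on column u3 — row 1: entry -1/5 ≤ 0; row 2: entry -1/5 ≤ 0; row 3: (29/10)/(3/10) = 29/3. Minimum is 29/3 at row 3 (p leaves); pivot element 3/10.
After the second pivot the z-row RHS is 154/5 − (-2/5)·(29/3) = 104/3.

104/3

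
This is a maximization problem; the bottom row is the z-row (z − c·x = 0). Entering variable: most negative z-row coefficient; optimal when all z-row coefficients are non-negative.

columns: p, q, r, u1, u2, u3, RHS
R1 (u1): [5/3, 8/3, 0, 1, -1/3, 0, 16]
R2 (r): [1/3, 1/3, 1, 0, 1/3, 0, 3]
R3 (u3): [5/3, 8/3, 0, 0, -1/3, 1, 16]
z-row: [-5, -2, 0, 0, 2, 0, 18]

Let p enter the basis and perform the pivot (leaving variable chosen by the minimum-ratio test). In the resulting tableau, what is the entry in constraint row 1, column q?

Ratio test on column p — row 1: 16/(5/3) = 48/5; row 2: 3/(1/3) = 9; row 3: 16/(5/3) = 48/5. Minimum is 9 at row 2 (r leaves); pivot element 1/3.
Divide row 2 by 1/3; eliminate column p from the other rows.
Row 1 update in column q: 8/3 − (5/3)·1 = 1.

1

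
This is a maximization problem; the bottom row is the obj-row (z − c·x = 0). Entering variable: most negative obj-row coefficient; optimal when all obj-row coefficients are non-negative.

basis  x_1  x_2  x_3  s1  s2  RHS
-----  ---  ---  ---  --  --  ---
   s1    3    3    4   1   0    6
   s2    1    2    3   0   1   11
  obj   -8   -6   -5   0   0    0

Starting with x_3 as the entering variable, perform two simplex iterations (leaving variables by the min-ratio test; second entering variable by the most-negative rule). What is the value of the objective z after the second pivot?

16

Ratio test on column x_3 — row 1: 6/4 = 3/2; row 2: 11/3 = 11/3. Minimum is 3/2 at row 1 (s1 leaves); pivot element 4.
Pivot on row 1; the obj-row RHS becomes 0 − (-5)·(3/2) = 15/2.
Next entering variable (most negative obj-row entry -17/4): x_1.
Ratio test on column x_1 — row 1: (3/2)/(3/4) = 2; row 2: entry -5/4 ≤ 0. Minimum is 2 at row 1 (x_3 leaves); pivot element 3/4.
After the second pivot the obj-row RHS is 15/2 − (-17/4)·2 = 16.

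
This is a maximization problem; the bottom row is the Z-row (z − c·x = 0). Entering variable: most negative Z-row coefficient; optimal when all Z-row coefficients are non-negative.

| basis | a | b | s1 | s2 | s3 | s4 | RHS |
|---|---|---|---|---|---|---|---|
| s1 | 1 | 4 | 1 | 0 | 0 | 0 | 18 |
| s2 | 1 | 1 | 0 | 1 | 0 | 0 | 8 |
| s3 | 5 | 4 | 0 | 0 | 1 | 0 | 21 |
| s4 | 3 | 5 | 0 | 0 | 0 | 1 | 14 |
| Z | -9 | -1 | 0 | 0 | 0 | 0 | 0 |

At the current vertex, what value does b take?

b is not in the basis, so in the current basic feasible solution b = 0.

0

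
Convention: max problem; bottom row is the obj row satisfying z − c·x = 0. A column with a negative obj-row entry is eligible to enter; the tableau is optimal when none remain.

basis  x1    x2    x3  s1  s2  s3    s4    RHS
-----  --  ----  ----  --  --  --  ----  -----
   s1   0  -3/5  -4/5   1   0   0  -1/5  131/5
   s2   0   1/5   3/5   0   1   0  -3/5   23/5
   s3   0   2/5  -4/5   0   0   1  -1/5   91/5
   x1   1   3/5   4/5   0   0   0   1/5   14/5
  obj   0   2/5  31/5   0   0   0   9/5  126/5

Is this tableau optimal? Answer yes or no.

Every obj-row coefficient is ≥ 0, so the tableau is optimal.

yes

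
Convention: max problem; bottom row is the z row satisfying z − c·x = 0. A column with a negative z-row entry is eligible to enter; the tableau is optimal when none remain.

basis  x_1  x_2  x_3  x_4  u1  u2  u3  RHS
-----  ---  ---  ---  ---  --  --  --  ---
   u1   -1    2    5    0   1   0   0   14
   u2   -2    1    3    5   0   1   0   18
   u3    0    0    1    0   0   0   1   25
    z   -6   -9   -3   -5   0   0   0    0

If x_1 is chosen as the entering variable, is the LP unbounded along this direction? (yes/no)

yes

Every constraint-row entry in column x_1 is ≤ 0, so increasing x_1 is unbounded.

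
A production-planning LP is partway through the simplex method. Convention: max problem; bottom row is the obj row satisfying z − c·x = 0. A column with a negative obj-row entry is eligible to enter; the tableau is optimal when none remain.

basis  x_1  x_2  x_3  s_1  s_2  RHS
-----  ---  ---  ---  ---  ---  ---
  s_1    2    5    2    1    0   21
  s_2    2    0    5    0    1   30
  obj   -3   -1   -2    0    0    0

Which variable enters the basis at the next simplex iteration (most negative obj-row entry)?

x_1

Negative obj-row entries: x_1: -3, x_2: -1, x_3: -2.
The most negative is -3 in column x_1, so x_1 enters.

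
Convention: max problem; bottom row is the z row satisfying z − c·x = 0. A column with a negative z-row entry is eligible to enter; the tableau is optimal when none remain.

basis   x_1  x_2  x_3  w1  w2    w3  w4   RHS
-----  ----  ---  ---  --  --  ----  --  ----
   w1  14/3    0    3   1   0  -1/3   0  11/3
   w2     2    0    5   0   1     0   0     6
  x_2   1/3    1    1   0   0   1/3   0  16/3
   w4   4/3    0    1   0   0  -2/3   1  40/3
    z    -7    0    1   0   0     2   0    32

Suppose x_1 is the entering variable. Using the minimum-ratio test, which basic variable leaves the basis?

w1

Column x_1 entries and ratios — w1: (11/3)/(14/3) = 11/14; w2: 6/2 = 3; x_2: (16/3)/(1/3) = 16; w4: (40/3)/(4/3) = 10.
Smallest ratio is 11/14 in the row of w1, so w1 leaves.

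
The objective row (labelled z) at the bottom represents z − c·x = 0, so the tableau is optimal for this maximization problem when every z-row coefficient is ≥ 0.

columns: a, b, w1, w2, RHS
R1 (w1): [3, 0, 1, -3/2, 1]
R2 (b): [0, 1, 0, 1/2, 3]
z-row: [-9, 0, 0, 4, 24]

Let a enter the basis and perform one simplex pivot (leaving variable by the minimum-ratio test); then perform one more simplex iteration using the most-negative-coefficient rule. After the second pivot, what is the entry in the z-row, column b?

1

Ratio test on column a — row 1: 1/3 = 1/3; row 2: entry 0 ≤ 0. Minimum is 1/3 at row 1 (w1 leaves); pivot element 3.
Divide row 1 by 3; eliminate column a from the other rows.
Second iteration: most negative z-row entry is -1/2 in column w2, so w2 enters.
Ratio test on column w2 — row 1: entry -1/2 ≤ 0; row 2: 3/(1/2) = 6. Minimum is 6 at row 2 (b leaves); pivot element 1/2.
Divide row 2 by 1/2; eliminate column w2 from the other rows.
After both pivots, the entry at the z-row, column b is 1.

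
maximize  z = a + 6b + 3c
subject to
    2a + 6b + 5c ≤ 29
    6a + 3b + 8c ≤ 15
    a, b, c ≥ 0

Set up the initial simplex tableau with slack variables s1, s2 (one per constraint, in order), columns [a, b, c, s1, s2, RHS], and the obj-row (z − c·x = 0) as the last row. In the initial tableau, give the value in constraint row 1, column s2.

Slack s2 belongs to constraint 2; its column is the unit vector e_2, so the entry in row 1 is 0.

0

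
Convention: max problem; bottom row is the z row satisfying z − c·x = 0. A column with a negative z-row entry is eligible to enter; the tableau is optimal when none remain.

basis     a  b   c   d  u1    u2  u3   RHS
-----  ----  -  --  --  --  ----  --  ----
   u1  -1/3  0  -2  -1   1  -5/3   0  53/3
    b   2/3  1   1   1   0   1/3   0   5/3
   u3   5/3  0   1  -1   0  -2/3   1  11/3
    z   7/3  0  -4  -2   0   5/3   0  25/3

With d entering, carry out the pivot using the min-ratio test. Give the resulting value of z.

Ratio test on column d — row 1: entry -1 ≤ 0; row 2: (5/3)/1 = 5/3; row 3: entry -1 ≤ 0. Minimum is 5/3 at row 2 (b leaves); pivot element 1.
Pivot on row 2; the z-row RHS becomes 25/3 − (-2)·(5/3) = 35/3.

35/3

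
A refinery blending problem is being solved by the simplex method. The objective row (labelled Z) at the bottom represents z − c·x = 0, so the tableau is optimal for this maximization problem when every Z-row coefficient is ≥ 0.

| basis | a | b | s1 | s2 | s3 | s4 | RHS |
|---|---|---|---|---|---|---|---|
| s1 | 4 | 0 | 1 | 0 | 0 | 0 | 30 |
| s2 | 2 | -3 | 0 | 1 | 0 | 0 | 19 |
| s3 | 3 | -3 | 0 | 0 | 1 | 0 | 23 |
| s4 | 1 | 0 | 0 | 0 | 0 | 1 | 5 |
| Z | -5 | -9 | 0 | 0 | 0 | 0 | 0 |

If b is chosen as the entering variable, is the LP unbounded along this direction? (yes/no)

Every constraint-row entry in column b is ≤ 0, so increasing b is unbounded.

yes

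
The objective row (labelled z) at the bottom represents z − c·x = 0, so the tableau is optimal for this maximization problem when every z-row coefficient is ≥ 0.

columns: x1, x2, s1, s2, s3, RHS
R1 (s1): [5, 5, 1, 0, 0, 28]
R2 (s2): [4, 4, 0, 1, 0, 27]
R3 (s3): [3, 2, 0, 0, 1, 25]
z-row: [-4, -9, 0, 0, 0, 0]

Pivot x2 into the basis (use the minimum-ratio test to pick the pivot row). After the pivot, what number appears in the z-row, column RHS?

Ratio test on column x2 — row 1: 28/5 = 28/5; row 2: 27/4 = 27/4; row 3: 25/2 = 25/2. Minimum is 28/5 at row 1 (s1 leaves); pivot element 5.
Divide row 1 by 5; eliminate column x2 from the other rows.
z-row update in column RHS: 0 − (-9)·(28/5) = 252/5.

252/5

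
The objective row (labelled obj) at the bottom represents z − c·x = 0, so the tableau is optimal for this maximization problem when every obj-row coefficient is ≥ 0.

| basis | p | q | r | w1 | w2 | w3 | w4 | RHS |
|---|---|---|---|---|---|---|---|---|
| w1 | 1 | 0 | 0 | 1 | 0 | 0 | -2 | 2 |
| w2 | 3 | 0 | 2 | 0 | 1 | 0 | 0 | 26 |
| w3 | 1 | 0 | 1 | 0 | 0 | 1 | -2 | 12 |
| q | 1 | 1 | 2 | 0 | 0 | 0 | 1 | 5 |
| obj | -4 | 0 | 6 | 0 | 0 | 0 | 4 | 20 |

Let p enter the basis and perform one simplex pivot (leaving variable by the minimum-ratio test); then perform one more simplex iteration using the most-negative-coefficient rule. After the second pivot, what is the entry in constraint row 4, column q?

Ratio test on column p — row 1: 2/1 = 2; row 2: 26/3 = 26/3; row 3: 12/1 = 12; row 4: 5/1 = 5. Minimum is 2 at row 1 (w1 leaves); pivot element 1.
Divide row 1 by 1; eliminate column p from the other rows.
Second iteration: most negative obj-row entry is -4 in column w4, so w4 enters.
Ratio test on column w4 — row 1: entry -2 ≤ 0; row 2: 20/6 = 10/3; row 3: entry 0 ≤ 0; row 4: 3/3 = 1. Minimum is 1 at row 4 (q leaves); pivot element 3.
Divide row 4 by 3; eliminate column w4 from the other rows.
After both pivots, the entry at constraint row 4, column q is 1/3.

1/3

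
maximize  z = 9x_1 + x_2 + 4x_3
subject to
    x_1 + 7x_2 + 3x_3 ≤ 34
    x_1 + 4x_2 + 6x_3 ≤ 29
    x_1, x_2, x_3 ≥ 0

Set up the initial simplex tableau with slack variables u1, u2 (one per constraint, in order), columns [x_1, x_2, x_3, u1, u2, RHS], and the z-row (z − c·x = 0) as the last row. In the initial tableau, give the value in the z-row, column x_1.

The z-row carries the negated objective coefficients: the x_1 entry is -9.

-9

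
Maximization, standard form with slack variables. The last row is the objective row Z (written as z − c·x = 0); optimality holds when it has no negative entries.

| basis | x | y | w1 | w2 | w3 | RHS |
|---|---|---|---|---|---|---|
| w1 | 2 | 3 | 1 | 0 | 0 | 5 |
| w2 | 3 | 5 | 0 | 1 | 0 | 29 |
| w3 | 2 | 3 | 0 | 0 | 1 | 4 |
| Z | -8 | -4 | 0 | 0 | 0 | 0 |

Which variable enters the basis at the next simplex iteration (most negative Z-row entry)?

x

Negative Z-row entries: x: -8, y: -4.
The most negative is -8 in column x, so x enters.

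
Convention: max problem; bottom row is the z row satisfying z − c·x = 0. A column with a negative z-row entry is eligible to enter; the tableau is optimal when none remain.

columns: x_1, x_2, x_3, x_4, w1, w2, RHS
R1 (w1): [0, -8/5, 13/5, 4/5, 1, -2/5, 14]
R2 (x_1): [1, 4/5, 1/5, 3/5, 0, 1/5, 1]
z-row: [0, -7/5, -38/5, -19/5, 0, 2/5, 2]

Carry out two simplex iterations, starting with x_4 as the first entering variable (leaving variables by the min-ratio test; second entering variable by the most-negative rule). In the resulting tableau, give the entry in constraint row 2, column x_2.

Ratio test on column x_4 — row 1: 14/(4/5) = 35/2; row 2: 1/(3/5) = 5/3. Minimum is 5/3 at row 2 (x_1 leaves); pivot element 3/5.
Divide row 2 by 3/5; eliminate column x_4 from the other rows.
Second iteration: most negative z-row entry is -19/3 in column x_3, so x_3 enters.
Ratio test on column x_3 — row 1: (38/3)/(7/3) = 38/7; row 2: (5/3)/(1/3) = 5. Minimum is 5 at row 2 (x_4 leaves); pivot element 1/3.
Divide row 2 by 1/3; eliminate column x_3 from the other rows.
After both pivots, the entry at constraint row 2, column x_2 is 4.

4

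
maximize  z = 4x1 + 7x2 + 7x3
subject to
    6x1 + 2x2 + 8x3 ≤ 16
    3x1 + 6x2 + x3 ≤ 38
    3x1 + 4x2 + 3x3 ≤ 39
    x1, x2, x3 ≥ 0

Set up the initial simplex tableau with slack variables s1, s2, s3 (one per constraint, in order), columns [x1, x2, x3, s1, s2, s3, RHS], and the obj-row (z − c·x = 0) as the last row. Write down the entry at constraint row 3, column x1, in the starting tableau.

3

Constraint 3 has coefficient 3 on x1.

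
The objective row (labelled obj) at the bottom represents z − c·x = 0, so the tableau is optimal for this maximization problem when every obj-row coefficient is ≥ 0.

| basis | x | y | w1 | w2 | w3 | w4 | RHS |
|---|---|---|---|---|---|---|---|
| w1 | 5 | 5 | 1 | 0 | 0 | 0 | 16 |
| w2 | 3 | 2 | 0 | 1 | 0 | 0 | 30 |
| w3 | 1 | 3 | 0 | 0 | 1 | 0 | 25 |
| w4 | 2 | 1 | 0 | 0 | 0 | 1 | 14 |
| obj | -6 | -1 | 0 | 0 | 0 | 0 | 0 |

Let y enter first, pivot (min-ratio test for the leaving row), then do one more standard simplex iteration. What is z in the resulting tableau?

Ratio test on column y — row 1: 16/5 = 16/5; row 2: 30/2 = 15; row 3: 25/3 = 25/3; row 4: 14/1 = 14. Minimum is 16/5 at row 1 (w1 leaves); pivot element 5.
Pivot on row 1; the obj-row RHS becomes 0 − (-1)·(16/5) = 16/5.
Next entering variable (most negative obj-row entry -5): x.
Ratio test on column x — row 1: (16/5)/1 = 16/5; row 2: (118/5)/1 = 118/5; row 3: entry -2 ≤ 0; row 4: (54/5)/1 = 54/5. Minimum is 16/5 at row 1 (y leaves); pivot element 1.
After the second pivot the obj-row RHS is 16/5 − (-5)·(16/5) = 96/5.

96/5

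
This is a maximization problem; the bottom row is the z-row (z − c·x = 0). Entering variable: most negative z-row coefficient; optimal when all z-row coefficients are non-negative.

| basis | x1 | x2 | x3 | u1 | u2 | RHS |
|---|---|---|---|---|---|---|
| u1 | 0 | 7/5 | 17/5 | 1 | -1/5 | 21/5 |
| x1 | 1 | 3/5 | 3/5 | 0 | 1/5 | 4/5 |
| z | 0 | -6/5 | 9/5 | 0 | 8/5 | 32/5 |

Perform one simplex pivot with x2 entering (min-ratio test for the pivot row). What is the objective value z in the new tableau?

8

Ratio test on column x2 — row 1: (21/5)/(7/5) = 3; row 2: (4/5)/(3/5) = 4/3. Minimum is 4/3 at row 2 (x1 leaves); pivot element 3/5.
Pivot on row 2; the z-row RHS becomes 32/5 − (-6/5)·(4/3) = 8.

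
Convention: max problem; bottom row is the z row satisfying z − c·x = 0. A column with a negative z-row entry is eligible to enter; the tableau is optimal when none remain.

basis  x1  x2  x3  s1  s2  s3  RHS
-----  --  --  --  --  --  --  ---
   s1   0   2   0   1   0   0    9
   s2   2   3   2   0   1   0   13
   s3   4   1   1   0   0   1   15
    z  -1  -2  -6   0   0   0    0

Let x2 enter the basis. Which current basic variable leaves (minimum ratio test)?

s2

Column x2 entries and ratios — s1: 9/2 = 9/2; s2: 13/3 = 13/3; s3: 15/1 = 15.
Smallest ratio is 13/3 in the row of s2, so s2 leaves.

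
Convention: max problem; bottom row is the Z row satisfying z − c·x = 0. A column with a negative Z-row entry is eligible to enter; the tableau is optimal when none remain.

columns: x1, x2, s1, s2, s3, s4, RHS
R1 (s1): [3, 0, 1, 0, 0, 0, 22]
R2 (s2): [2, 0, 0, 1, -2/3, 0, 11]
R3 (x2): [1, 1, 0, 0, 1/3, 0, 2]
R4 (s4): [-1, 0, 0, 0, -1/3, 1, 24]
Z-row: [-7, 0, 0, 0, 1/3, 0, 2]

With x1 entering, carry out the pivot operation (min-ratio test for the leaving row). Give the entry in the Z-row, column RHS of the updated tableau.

16

Ratio test on column x1 — row 1: 22/3 = 22/3; row 2: 11/2 = 11/2; row 3: 2/1 = 2; row 4: entry -1 ≤ 0. Minimum is 2 at row 3 (x2 leaves); pivot element 1.
Divide row 3 by 1; eliminate column x1 from the other rows.
Z-row update in column RHS: 2 − (-7)·2 = 16.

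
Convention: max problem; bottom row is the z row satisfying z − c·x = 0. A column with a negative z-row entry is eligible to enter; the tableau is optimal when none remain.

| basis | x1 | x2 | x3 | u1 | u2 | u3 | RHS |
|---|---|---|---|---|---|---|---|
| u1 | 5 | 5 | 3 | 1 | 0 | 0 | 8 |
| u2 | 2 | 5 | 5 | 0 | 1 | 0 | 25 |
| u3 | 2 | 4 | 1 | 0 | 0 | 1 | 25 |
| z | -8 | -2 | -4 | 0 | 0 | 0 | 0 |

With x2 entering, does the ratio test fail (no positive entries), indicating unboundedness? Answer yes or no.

no

Column x2 has positive entries in row(s) 1, 2, 3, so the ratio test bounds it — not unbounded.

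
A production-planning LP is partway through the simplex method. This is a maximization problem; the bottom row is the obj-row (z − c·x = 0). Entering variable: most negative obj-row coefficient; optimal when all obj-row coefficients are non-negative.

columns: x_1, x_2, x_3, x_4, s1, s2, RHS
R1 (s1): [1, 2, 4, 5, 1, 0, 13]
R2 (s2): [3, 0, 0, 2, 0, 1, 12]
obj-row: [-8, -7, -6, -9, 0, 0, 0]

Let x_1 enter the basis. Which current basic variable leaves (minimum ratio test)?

s2

Column x_1 entries and ratios — s1: 13/1 = 13; s2: 12/3 = 4.
Smallest ratio is 4 in the row of s2, so s2 leaves.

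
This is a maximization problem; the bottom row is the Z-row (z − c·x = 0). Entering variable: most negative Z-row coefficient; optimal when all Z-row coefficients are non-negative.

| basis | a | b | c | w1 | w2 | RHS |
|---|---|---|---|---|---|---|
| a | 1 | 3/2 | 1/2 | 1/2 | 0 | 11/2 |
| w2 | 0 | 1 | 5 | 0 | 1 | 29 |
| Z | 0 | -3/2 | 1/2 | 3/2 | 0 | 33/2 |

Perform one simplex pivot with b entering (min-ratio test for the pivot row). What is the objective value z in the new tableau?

Ratio test on column b — row 1: (11/2)/(3/2) = 11/3; row 2: 29/1 = 29. Minimum is 11/3 at row 1 (a leaves); pivot element 3/2.
Pivot on row 1; the Z-row RHS becomes 33/2 − (-3/2)·(11/3) = 22.

22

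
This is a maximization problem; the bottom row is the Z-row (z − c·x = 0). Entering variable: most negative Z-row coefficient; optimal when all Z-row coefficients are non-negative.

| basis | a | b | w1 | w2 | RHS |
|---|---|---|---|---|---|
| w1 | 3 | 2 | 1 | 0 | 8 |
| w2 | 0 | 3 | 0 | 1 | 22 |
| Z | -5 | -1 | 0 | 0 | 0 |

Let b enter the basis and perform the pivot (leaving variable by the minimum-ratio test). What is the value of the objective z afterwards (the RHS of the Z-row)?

4

Ratio test on column b — row 1: 8/2 = 4; row 2: 22/3 = 22/3. Minimum is 4 at row 1 (w1 leaves); pivot element 2.
Pivot on row 1; the Z-row RHS becomes 0 − (-1)·4 = 4.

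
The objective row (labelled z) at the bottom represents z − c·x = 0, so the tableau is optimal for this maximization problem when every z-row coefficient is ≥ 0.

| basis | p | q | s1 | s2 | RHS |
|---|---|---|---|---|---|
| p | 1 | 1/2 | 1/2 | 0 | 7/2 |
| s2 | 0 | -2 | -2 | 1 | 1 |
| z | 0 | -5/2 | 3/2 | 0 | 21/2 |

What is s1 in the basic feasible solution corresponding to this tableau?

s1 is not in the basis, so in the current basic feasible solution s1 = 0.

0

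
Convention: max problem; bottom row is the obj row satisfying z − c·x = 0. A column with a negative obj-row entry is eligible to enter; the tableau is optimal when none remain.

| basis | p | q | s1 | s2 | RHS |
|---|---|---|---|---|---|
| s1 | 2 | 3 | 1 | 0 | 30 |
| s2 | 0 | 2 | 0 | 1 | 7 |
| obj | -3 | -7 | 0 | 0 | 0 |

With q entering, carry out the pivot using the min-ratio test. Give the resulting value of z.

Ratio test on column q — row 1: 30/3 = 10; row 2: 7/2 = 7/2. Minimum is 7/2 at row 2 (s2 leaves); pivot element 2.
Pivot on row 2; the obj-row RHS becomes 0 − (-7)·(7/2) = 49/2.

49/2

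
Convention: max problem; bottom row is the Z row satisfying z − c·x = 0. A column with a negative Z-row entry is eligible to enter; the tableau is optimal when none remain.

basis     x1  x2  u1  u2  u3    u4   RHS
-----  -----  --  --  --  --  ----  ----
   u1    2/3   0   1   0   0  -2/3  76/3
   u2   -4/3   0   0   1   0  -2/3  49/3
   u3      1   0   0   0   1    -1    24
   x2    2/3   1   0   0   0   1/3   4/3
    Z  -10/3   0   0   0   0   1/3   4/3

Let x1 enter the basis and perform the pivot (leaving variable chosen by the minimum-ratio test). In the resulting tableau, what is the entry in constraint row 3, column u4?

-3/2

Ratio test on column x1 — row 1: (76/3)/(2/3) = 38; row 2: entry -4/3 ≤ 0; row 3: 24/1 = 24; row 4: (4/3)/(2/3) = 2. Minimum is 2 at row 4 (x2 leaves); pivot element 2/3.
Divide row 4 by 2/3; eliminate column x1 from the other rows.
Row 3 update in column u4: -1 − 1·(1/2) = -3/2.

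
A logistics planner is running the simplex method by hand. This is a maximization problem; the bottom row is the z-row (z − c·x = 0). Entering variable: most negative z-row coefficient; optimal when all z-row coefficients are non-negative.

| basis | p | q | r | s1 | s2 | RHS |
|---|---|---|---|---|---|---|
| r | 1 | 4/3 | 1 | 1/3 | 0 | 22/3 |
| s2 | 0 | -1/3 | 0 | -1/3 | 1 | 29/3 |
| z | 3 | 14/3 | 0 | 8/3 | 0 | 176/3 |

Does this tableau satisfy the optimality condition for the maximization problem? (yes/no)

Every z-row coefficient is ≥ 0, so the tableau is optimal.

yes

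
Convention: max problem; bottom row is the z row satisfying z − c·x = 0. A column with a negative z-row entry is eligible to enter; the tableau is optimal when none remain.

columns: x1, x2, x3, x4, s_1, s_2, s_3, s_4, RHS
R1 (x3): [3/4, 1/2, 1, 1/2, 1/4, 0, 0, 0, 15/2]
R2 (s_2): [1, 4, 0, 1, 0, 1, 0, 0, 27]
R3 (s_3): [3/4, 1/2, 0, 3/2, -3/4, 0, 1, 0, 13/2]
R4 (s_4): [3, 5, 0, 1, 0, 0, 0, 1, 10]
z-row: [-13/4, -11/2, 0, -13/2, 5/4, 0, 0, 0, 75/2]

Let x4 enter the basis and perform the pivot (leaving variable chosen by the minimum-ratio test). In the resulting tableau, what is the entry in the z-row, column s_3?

Ratio test on column x4 — row 1: (15/2)/(1/2) = 15; row 2: 27/1 = 27; row 3: (13/2)/(3/2) = 13/3; row 4: 10/1 = 10. Minimum is 13/3 at row 3 (s_3 leaves); pivot element 3/2.
Divide row 3 by 3/2; eliminate column x4 from the other rows.
z-row update in column s_3: 0 − (-13/2)·(2/3) = 13/3.

13/3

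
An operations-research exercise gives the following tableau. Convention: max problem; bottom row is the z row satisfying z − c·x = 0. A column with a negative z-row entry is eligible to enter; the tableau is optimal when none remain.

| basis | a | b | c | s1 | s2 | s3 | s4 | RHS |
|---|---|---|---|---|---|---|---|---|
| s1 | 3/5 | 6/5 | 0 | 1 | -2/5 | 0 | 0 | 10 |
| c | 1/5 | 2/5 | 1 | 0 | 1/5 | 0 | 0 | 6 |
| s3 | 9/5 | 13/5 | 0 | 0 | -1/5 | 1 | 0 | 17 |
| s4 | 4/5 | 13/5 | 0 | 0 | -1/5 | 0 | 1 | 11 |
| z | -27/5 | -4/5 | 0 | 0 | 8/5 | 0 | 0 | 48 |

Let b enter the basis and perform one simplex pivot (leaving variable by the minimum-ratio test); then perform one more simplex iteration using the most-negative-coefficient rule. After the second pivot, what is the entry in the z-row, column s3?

Ratio test on column b — row 1: 10/(6/5) = 25/3; row 2: 6/(2/5) = 15; row 3: 17/(13/5) = 85/13; row 4: 11/(13/5) = 55/13. Minimum is 55/13 at row 4 (s4 leaves); pivot element 13/5.
Divide row 4 by 13/5; eliminate column b from the other rows.
Second iteration: most negative z-row entry is -67/13 in column a, so a enters.
Ratio test on column a — row 1: (64/13)/(3/13) = 64/3; row 2: (56/13)/(1/13) = 56; row 3: 6/1 = 6; row 4: (55/13)/(4/13) = 55/4. Minimum is 6 at row 3 (s3 leaves); pivot element 1.
Divide row 3 by 1; eliminate column a from the other rows.
After both pivots, the entry at the z-row, column s3 is 67/13.

67/13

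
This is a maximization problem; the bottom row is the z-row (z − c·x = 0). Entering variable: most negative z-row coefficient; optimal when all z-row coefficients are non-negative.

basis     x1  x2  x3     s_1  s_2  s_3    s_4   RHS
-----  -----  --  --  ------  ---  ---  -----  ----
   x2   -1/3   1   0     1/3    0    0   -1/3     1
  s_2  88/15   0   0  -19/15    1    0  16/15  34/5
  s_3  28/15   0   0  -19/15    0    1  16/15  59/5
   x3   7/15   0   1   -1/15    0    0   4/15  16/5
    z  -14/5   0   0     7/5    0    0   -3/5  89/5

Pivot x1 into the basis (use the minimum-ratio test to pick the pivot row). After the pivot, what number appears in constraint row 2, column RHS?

51/44

Ratio test on column x1 — row 1: entry -1/3 ≤ 0; row 2: (34/5)/(88/15) = 51/44; row 3: (59/5)/(28/15) = 177/28; row 4: (16/5)/(7/15) = 48/7. Minimum is 51/44 at row 2 (s_2 leaves); pivot element 88/15.
Divide row 2 by 88/15; eliminate column x1 from the other rows.
In the new row 2, the RHS entry is the old entry divided by the pivot: (34/5)/(88/15) = 51/44.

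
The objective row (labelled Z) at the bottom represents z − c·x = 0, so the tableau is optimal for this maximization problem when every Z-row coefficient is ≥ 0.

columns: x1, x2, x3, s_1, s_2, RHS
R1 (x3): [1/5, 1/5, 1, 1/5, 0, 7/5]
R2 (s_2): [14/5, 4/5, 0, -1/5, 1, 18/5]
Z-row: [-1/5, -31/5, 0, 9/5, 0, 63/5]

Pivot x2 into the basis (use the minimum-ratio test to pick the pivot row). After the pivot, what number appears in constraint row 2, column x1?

7/2

Ratio test on column x2 — row 1: (7/5)/(1/5) = 7; row 2: (18/5)/(4/5) = 9/2. Minimum is 9/2 at row 2 (s_2 leaves); pivot element 4/5.
Divide row 2 by 4/5; eliminate column x2 from the other rows.
In the new row 2, the x1 entry is the old entry divided by the pivot: (14/5)/(4/5) = 7/2.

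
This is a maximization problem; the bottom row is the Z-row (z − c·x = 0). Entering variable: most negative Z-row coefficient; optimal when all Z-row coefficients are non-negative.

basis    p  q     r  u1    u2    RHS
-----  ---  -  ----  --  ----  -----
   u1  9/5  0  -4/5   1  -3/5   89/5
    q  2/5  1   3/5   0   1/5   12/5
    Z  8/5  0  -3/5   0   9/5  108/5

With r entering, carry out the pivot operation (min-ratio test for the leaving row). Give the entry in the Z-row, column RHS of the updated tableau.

24

Ratio test on column r — row 1: entry -4/5 ≤ 0; row 2: (12/5)/(3/5) = 4. Minimum is 4 at row 2 (q leaves); pivot element 3/5.
Divide row 2 by 3/5; eliminate column r from the other rows.
Z-row update in column RHS: 108/5 − (-3/5)·4 = 24.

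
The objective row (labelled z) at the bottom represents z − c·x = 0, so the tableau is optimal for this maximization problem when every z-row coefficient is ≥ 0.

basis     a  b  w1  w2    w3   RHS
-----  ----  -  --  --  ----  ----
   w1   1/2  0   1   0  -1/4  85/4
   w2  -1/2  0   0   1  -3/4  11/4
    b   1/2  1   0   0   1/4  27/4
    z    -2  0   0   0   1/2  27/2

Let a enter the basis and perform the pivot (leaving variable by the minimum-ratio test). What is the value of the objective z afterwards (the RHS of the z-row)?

Ratio test on column a — row 1: (85/4)/(1/2) = 85/2; row 2: entry -1/2 ≤ 0; row 3: (27/4)/(1/2) = 27/2. Minimum is 27/2 at row 3 (b leaves); pivot element 1/2.
Pivot on row 3; the z-row RHS becomes 27/2 − (-2)·(27/2) = 81/2.

81/2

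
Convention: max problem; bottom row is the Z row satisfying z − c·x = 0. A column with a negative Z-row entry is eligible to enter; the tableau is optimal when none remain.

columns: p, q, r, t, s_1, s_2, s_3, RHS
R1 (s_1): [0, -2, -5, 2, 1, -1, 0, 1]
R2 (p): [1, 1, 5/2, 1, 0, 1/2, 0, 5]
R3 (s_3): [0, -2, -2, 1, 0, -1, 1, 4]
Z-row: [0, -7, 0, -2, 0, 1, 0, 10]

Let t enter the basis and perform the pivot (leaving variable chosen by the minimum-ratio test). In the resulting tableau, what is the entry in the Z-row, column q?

Ratio test on column t — row 1: 1/2 = 1/2; row 2: 5/1 = 5; row 3: 4/1 = 4. Minimum is 1/2 at row 1 (s_1 leaves); pivot element 2.
Divide row 1 by 2; eliminate column t from the other rows.
Z-row update in column q: -7 − (-2)·(-1) = -9.

-9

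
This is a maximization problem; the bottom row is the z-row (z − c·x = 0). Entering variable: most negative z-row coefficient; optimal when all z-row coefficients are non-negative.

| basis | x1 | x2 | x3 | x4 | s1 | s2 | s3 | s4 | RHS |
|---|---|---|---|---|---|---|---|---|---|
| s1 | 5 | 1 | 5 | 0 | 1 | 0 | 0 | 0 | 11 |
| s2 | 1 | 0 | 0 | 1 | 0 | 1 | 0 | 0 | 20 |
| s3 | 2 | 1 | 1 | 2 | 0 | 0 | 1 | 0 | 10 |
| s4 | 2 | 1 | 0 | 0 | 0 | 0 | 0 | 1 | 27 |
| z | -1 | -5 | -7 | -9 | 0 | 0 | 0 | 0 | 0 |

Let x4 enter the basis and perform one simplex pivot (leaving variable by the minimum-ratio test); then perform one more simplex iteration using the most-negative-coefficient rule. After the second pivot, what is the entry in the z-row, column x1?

21/2

Ratio test on column x4 — row 1: entry 0 ≤ 0; row 2: 20/1 = 20; row 3: 10/2 = 5; row 4: entry 0 ≤ 0. Minimum is 5 at row 3 (s3 leaves); pivot element 2.
Divide row 3 by 2; eliminate column x4 from the other rows.
Second iteration: most negative z-row entry is -5/2 in column x3, so x3 enters.
Ratio test on column x3 — row 1: 11/5 = 11/5; row 2: entry -1/2 ≤ 0; row 3: 5/(1/2) = 10; row 4: entry 0 ≤ 0. Minimum is 11/5 at row 1 (s1 leaves); pivot element 5.
Divide row 1 by 5; eliminate column x3 from the other rows.
After both pivots, the entry at the z-row, column x1 is 21/2.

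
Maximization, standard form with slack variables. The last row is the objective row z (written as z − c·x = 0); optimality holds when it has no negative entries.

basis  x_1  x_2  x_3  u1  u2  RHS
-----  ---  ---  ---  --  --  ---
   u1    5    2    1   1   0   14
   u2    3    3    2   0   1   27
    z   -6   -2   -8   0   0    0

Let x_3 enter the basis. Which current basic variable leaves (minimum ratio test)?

Column x_3 entries and ratios — u1: 14/1 = 14; u2: 27/2 = 27/2.
Smallest ratio is 27/2 in the row of u2, so u2 leaves.

u2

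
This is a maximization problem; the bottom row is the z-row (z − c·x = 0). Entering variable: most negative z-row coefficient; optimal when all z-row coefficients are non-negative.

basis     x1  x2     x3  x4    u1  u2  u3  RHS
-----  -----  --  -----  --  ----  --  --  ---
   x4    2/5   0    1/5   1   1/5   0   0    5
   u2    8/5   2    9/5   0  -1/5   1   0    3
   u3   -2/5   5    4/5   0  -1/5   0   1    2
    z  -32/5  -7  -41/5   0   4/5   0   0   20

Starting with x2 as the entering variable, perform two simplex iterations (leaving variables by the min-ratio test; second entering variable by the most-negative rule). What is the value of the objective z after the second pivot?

Ratio test on column x2 — row 1: entry 0 ≤ 0; row 2: 3/2 = 3/2; row 3: 2/5 = 2/5. Minimum is 2/5 at row 3 (u3 leaves); pivot element 5.
Pivot on row 3; the z-row RHS becomes 20 − (-7)·(2/5) = 114/5.
Next entering variable (most negative z-row entry -177/25): x3.
Ratio test on column x3 — row 1: 5/(1/5) = 25; row 2: (11/5)/(37/25) = 55/37; row 3: (2/5)/(4/25) = 5/2. Minimum is 55/37 at row 2 (u2 leaves); pivot element 37/25.
After the second pivot the z-row RHS is 114/5 − (-177/25)·(55/37) = 1233/37.

1233/37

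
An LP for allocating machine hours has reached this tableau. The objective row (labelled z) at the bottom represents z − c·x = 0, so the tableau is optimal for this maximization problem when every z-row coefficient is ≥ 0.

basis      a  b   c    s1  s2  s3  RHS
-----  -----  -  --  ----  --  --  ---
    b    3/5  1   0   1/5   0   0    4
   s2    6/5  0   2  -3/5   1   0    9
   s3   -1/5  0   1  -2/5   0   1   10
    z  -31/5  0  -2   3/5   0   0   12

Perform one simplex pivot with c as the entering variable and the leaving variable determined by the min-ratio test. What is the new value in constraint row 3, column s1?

Ratio test on column c — row 1: entry 0 ≤ 0; row 2: 9/2 = 9/2; row 3: 10/1 = 10. Minimum is 9/2 at row 2 (s2 leaves); pivot element 2.
Divide row 2 by 2; eliminate column c from the other rows.
Row 3 update in column s1: -2/5 − 1·(-3/10) = -1/10.

-1/10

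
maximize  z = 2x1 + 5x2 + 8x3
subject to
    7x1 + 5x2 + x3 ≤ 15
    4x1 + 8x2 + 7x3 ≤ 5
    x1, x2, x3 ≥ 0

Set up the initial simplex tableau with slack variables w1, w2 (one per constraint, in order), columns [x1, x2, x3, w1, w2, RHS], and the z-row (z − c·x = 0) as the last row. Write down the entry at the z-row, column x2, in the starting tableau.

-5

The z-row carries the negated objective coefficients: the x2 entry is -5.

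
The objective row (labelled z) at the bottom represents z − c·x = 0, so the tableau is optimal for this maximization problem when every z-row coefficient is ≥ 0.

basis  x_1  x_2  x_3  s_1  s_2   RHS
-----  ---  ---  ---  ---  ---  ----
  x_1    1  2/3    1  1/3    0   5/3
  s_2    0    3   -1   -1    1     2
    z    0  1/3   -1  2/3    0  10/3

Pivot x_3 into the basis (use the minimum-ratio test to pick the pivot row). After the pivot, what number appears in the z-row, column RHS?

Ratio test on column x_3 — row 1: (5/3)/1 = 5/3; row 2: entry -1 ≤ 0. Minimum is 5/3 at row 1 (x_1 leaves); pivot element 1.
Divide row 1 by 1; eliminate column x_3 from the other rows.
z-row update in column RHS: 10/3 − (-1)·(5/3) = 5.

5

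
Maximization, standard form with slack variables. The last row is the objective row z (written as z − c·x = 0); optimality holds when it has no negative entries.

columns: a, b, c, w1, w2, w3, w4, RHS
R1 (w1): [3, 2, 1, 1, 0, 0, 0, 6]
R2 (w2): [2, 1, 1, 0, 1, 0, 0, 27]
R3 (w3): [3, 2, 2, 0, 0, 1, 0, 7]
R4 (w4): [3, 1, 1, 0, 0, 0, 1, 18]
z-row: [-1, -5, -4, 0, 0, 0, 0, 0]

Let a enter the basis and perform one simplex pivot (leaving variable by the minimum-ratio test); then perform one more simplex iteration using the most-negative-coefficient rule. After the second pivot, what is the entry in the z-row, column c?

Ratio test on column a — row 1: 6/3 = 2; row 2: 27/2 = 27/2; row 3: 7/3 = 7/3; row 4: 18/3 = 6. Minimum is 2 at row 1 (w1 leaves); pivot element 3.
Divide row 1 by 3; eliminate column a from the other rows.
Second iteration: most negative z-row entry is -13/3 in column b, so b enters.
Ratio test on column b — row 1: 2/(2/3) = 3; row 2: entry -1/3 ≤ 0; row 3: entry 0 ≤ 0; row 4: entry -1 ≤ 0. Minimum is 3 at row 1 (a leaves); pivot element 2/3.
Divide row 1 by 2/3; eliminate column b from the other rows.
After both pivots, the entry at the z-row, column c is -3/2.

-3/2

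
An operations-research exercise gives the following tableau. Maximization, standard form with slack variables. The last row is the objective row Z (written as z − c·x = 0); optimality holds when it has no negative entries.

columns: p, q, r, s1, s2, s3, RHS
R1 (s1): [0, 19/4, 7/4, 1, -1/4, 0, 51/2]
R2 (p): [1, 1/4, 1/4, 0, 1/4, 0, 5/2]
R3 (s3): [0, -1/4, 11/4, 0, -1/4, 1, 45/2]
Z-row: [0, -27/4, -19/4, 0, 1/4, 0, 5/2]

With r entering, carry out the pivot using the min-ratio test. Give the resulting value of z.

455/11

Ratio test on column r — row 1: (51/2)/(7/4) = 102/7; row 2: (5/2)/(1/4) = 10; row 3: (45/2)/(11/4) = 90/11. Minimum is 90/11 at row 3 (s3 leaves); pivot element 11/4.
Pivot on row 3; the Z-row RHS becomes 5/2 − (-19/4)·(90/11) = 455/11.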